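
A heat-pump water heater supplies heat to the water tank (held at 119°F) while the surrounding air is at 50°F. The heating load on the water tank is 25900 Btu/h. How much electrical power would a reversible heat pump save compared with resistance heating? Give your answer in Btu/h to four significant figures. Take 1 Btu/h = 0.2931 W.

22810 Btu/h

In absolute terms T_C = 283.15 K and T_H = 321.48 K, so ΔT = 38.33 K.
COP_Carnot = T_H/ΔT = 321.48/38.33 = 8.387.
Resistance heating needs Ẇ_res = Q̇_H = 25900 Btu/h; the reversible heat pump needs only Ẇ_hp = Q̇_H/COP = 3088 Btu/h.
Saving = 25900 − 3088 = 22810 Btu/h.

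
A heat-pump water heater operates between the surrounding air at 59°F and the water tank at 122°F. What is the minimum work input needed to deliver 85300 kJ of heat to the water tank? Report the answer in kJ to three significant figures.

In absolute terms T_C = 288.15 K and T_H = 323.15 K, so ΔT = 35.00 K.
The reversible limit is COP_HP = T_H/ΔT = 9.233, so W_min = Q_H/COP = Q_H·ΔT/T_H.
W_min = 85300 × 35.00/323.15 = 9239 kJ.

9240 kJ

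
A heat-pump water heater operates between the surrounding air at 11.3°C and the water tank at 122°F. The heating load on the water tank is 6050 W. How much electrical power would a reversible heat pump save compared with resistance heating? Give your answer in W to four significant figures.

In absolute terms T_C = 284.45 K and T_H = 323.15 K, so ΔT = 38.70 K.
COP_Carnot = T_H/ΔT = 323.15/38.70 = 8.350.
Resistance heating needs Ẇ_res = Q̇_H = 6050 W; the reversible heat pump needs only Ẇ_hp = Q̇_H/COP = 724.5 W.
Saving = 6050 − 724.5 = 5325 W.

5325 W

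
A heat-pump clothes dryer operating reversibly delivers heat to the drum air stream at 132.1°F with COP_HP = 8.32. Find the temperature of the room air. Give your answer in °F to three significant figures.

61.0 °F

COP_HP = T_H/(T_H − T_C) gives T_H − T_C = T_H/COP.
With T_H = 328.76 K, T_C = 328.76 × (1 − 1/8.32) = 289.25 K.
Converting, 289.25 K = 60.97°F.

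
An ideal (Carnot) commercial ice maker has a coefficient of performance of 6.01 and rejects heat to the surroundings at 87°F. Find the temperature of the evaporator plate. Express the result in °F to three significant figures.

9.02 °F

For a Carnot refrigerator COP_R = T_C/(T_H − T_C), so T_C = COP·T_H/(1 + COP).
With T_H = 303.71 K, T_C = 6.01 × 303.71/7.010 = 260.38 K.
Converting, 260.38 K = 9.02°F.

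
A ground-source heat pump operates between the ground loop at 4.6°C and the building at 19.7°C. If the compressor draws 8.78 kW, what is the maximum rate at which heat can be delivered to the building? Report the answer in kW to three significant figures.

In absolute terms T_C = 277.75 K and T_H = 292.85 K, so ΔT = 15.10 K.
COP_Carnot = T_H/ΔT = 292.85/15.10 = 19.39.
Q̇_max = COP_Carnot × Ẇ = 19.39 × 8.780 kW = 170.3 kW.

170 kW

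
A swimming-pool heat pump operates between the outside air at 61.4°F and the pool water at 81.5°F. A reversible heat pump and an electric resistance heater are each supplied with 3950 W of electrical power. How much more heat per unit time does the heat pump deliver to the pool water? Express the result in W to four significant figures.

In absolute terms T_C = 289.48 K and T_H = 300.65 K, so ΔT = 11.17 K.
COP_Carnot = T_H/ΔT = 300.65/11.17 = 26.92.
The heat pump delivers Q̇_H = COP × Ẇ = 106300 W; the resistance heater delivers Ẇ = 3950 W.
Extra = (COP − 1)·Ẇ = 102400 W.

102400 W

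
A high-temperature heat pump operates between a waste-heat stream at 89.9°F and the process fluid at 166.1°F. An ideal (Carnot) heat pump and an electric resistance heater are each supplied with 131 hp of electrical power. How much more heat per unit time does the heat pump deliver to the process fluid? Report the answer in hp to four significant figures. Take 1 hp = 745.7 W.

In absolute terms T_C = 305.32 K and T_H = 347.65 K, so ΔT = 42.33 K.
COP_Carnot = T_H/ΔT = 347.65/42.33 = 8.212.
The heat pump delivers Q̇_H = COP × Ẇ = 1076 hp; the resistance heater delivers Ẇ = 131.0 hp.
Extra = (COP − 1)·Ẇ = 944.8 hp.

944.8 hp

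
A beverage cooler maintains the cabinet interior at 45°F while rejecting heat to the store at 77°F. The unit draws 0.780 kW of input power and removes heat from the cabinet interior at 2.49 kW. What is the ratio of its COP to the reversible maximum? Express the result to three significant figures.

COP_actual = Q̇_C/Ẇ = 2.490/0.7800 = 3.192.
In absolute terms T_C = 280.37 K and T_H = 298.15 K, so ΔT = 17.78 K.
COP_Carnot = T_C/ΔT = 280.37/17.78 = 15.77.
η_II = COP_actual/COP_Carnot = 3.192/15.77 = 0.2024.

0.202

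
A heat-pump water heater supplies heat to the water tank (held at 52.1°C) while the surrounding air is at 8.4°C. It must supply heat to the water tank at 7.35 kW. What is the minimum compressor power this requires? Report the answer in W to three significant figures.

In absolute terms T_C = 281.55 K and T_H = 325.25 K, so ΔT = 43.70 K.
COP_Carnot = T_H/ΔT = 325.25/43.70 = 7.443.
Ẇ_min = Q̇/COP_Carnot = 7.350/7.443 = 0.9875 kW = 987.5 W.

988 W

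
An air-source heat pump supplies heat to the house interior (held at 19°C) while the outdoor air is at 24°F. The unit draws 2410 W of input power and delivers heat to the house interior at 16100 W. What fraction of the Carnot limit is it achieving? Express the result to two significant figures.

COP_actual = Q̇_H/Ẇ = 16100/2410 = 6.680.
In absolute terms T_C = 268.71 K and T_H = 292.15 K, so ΔT = 23.44 K.
COP_Carnot = T_H/ΔT = 292.15/23.44 = 12.46.
η_II = COP_actual/COP_Carnot = 6.680/12.46 = 0.5361.

0.54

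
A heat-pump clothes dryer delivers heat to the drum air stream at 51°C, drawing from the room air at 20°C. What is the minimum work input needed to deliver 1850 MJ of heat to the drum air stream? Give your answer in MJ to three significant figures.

177 MJ

In absolute terms T_C = 293.15 K and T_H = 324.15 K, so ΔT = 31.00 K.
The reversible limit is COP_HP = T_H/ΔT = 10.46, so W_min = Q_H/COP = Q_H·ΔT/T_H.
W_min = 1850 × 31.00/324.15 = 176.9 MJ.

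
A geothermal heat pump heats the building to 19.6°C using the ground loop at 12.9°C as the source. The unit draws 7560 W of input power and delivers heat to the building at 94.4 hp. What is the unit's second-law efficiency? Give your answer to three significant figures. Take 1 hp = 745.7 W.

Converting, Q̇_H = 94.40 hp = 70390 W, so COP_actual = Q̇_H/Ẇ = 70390/7560 = 9.311.
In absolute terms T_C = 286.05 K and T_H = 292.75 K, so ΔT = 6.700 K.
COP_Carnot = T_H/ΔT = 292.75/6.700 = 43.69.
η_II = COP_actual/COP_Carnot = 9.311/43.69 = 0.2131.

0.213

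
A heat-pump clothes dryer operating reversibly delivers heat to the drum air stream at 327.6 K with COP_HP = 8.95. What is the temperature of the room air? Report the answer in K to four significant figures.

COP_HP = T_H/(T_H − T_C) gives T_H − T_C = T_H/COP.
With T_H = 327.60 K, T_C = 327.60 × (1 − 1/8.95) = 291.00 K.

291.0 K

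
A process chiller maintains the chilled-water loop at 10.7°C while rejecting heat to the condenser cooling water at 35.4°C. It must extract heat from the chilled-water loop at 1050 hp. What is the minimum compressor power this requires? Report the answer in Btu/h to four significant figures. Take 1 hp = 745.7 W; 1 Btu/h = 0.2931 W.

In absolute terms T_C = 283.85 K and T_H = 308.55 K, so ΔT = 24.70 K.
COP_Carnot = T_C/ΔT = 283.85/24.70 = 11.49.
Ẇ_min = Q̇/COP_Carnot = 1050/11.49 = 91.37 hp = 232500 Btu/h.

232500 Btu/h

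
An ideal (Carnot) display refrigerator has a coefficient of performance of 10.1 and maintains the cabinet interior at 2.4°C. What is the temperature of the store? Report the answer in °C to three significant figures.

COP_R = T_C/(T_H − T_C) gives T_H − T_C = T_C/COP.
With T_C = 275.55 K, T_H = 275.55 × (1 + 1/10.1) = 302.83 K.
Converting, 302.83 K = 29.68°C.

29.7 °C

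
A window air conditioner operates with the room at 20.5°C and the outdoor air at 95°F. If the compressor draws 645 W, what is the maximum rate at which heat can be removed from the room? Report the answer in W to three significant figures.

In absolute terms T_C = 293.65 K and T_H = 308.15 K, so ΔT = 14.50 K.
COP_Carnot = T_C/ΔT = 293.65/14.50 = 20.25.
Q̇_max = COP_Carnot × Ẇ = 20.25 × 645.0 W = 13060 W.

13100 W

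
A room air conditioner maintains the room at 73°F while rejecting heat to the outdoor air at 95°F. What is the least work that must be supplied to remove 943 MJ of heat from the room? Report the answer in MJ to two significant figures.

In absolute terms T_C = 295.93 K and T_H = 308.15 K, so ΔT = 12.22 K.
The reversible limit is COP_R = T_C/ΔT = 24.21, so W_min = Q_C/COP = Q_C·ΔT/T_C.
W_min = 943.0 × 12.22/295.93 = 38.95 MJ.

39 MJ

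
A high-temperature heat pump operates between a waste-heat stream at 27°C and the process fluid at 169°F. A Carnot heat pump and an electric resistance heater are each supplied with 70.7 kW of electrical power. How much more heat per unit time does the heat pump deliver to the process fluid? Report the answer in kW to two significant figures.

430 kW

In absolute terms T_C = 300.15 K and T_H = 349.26 K, so ΔT = 49.11 K.
COP_Carnot = T_H/ΔT = 349.26/49.11 = 7.112.
The heat pump delivers Q̇_H = COP × Ẇ = 502.8 kW; the resistance heater delivers Ẇ = 70.70 kW.
Extra = (COP − 1)·Ẇ = 432.1 kW.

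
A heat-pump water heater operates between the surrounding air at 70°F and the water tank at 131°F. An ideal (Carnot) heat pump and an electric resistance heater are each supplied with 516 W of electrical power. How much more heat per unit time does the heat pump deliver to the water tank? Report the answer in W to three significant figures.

4480 W

In absolute terms T_C = 294.26 K and T_H = 328.15 K, so ΔT = 33.89 K.
COP_Carnot = T_H/ΔT = 328.15/33.89 = 9.683.
The heat pump delivers Q̇_H = COP × Ẇ = 4996 W; the resistance heater delivers Ẇ = 516.0 W.
Extra = (COP − 1)·Ẇ = 4480 W.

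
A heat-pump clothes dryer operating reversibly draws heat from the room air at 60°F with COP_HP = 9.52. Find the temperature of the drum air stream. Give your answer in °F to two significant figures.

COP_HP = T_H/(T_H − T_C) rearranges to T_H = COP·T_C/(COP − 1).
With T_C = 288.71 K, T_H = 9.52 × 288.71/8.520 = 322.59 K.
Converting, 322.59 K = 120.99°F.

120 °F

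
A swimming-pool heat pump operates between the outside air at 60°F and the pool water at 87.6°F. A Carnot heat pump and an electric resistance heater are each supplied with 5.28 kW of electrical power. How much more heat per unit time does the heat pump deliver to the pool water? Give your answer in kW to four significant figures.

In absolute terms T_C = 288.71 K and T_H = 304.04 K, so ΔT = 15.33 K.
COP_Carnot = T_H/ΔT = 304.04/15.33 = 19.83.
The heat pump delivers Q̇_H = COP × Ẇ = 104.7 kW; the resistance heater delivers Ẇ = 5.280 kW.
Extra = (COP − 1)·Ẇ = 99.42 kW.

99.42 kW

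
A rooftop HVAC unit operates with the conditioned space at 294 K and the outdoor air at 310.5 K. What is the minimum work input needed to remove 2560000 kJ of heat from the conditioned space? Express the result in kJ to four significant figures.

143700 kJ

The reservoir spacing is ΔT = 310.5 − 294 = 16.50 K.
The reversible limit is COP_R = T_C/ΔT = 17.82, so W_min = Q_C/COP = Q_C·ΔT/T_C.
W_min = 2560000 × 16.50/294.00 = 143700 kJ.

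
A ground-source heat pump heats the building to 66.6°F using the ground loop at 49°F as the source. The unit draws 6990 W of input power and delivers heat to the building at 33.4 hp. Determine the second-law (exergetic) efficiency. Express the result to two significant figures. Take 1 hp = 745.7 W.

Converting, Q̇_H = 33.40 hp = 24910 W, so COP_actual = Q̇_H/Ẇ = 24910/6990 = 3.563.
In absolute terms T_C = 282.59 K and T_H = 292.37 K, so ΔT = 9.778 K.
COP_Carnot = T_H/ΔT = 292.37/9.778 = 29.90.
η_II = COP_actual/COP_Carnot = 3.563/29.90 = 0.1192.

0.12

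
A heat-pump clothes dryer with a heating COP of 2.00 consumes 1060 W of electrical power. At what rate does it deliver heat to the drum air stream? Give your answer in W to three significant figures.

Q̇_H = COP_HP × Ẇ = 2.00 × 1060 = 2120 W.

2120 W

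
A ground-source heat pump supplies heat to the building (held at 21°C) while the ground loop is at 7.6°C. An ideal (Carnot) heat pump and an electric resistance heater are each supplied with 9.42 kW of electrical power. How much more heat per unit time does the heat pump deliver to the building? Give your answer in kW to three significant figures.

In absolute terms T_C = 280.75 K and T_H = 294.15 K, so ΔT = 13.40 K.
COP_Carnot = T_H/ΔT = 294.15/13.40 = 21.95.
The heat pump delivers Q̇_H = COP × Ẇ = 206.8 kW; the resistance heater delivers Ẇ = 9.420 kW.
Extra = (COP − 1)·Ẇ = 197.4 kW.

197 kW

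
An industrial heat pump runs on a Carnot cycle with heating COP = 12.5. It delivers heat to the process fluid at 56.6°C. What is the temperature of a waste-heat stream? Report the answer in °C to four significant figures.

30.22 °C

COP_HP = T_H/(T_H − T_C) gives T_H − T_C = T_H/COP.
With T_H = 329.75 K, T_C = 329.75 × (1 − 1/12.5) = 303.37 K.
Converting, 303.37 K = 30.22°C.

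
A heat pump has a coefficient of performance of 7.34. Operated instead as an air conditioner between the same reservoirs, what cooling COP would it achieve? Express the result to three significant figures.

6.34

Since Q_H = Q_C + W for any cycle, COP_R = Q_C/W = Q_H/W − 1.
COP_R = 7.34 − 1 = 6.34.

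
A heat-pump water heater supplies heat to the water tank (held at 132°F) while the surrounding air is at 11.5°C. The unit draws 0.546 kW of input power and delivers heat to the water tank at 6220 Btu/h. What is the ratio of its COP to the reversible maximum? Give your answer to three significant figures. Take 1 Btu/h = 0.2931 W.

0.448

Converting, Q̇_H = 6220 Btu/h = 1.823 kW, so COP_actual = Q̇_H/Ẇ = 1.823/0.5460 = 3.339.
In absolute terms T_C = 284.65 K and T_H = 328.71 K, so ΔT = 44.06 K.
COP_Carnot = T_H/ΔT = 328.71/44.06 = 7.461.
η_II = COP_actual/COP_Carnot = 3.339/7.461 = 0.4475.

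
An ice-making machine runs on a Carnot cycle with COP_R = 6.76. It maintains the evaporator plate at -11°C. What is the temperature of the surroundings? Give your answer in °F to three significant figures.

COP_R = T_C/(T_H − T_C) gives T_H − T_C = T_C/COP.
With T_C = 262.15 K, T_H = 262.15 × (1 + 1/6.76) = 300.93 K.
Converting, 300.93 K = 82.00°F.

82.0 °F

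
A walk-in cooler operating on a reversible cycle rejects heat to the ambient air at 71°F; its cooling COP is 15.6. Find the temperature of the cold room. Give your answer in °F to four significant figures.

39.03 °F

For a Carnot refrigerator COP_R = T_C/(T_H − T_C), so T_C = COP·T_H/(1 + COP).
With T_H = 294.82 K, T_C = 15.6 × 294.82/16.60 = 277.06 K.
Converting, 277.06 K = 39.03°F.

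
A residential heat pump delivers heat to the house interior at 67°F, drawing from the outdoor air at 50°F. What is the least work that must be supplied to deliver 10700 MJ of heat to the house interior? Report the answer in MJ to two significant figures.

350 MJ

In absolute terms T_C = 283.15 K and T_H = 292.59 K, so ΔT = 9.444 K.
The reversible limit is COP_HP = T_H/ΔT = 30.98, so W_min = Q_H/COP = Q_H·ΔT/T_H.
W_min = 10700 × 9.444/292.59 = 345.4 MJ.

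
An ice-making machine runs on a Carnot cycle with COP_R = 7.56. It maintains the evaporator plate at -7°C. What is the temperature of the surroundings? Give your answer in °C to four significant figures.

COP_R = T_C/(T_H − T_C) gives T_H − T_C = T_C/COP.
With T_C = 266.15 K, T_H = 266.15 × (1 + 1/7.56) = 301.36 K.
Converting, 301.36 K = 28.21°C.

28.21 °C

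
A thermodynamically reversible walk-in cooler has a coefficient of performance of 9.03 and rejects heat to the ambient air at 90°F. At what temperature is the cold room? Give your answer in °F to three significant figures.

For a Carnot refrigerator COP_R = T_C/(T_H − T_C), so T_C = COP·T_H/(1 + COP).
With T_H = 305.37 K, T_C = 9.03 × 305.37/10.03 = 274.93 K.
Converting, 274.93 K = 35.20°F.

35.2 °F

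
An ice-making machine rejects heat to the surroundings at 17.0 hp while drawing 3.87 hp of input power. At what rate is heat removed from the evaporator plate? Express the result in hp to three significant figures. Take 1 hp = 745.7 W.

For a cyclic device the first law requires Q̇_H = Q̇_C + Ẇ.
Q̇_C = Q̇_H − Ẇ = 13.13 hp.

13.1 hp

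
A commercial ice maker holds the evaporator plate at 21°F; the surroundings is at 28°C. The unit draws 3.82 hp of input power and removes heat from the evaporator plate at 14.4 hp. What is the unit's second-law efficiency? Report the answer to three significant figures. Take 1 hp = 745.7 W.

0.482

COP_actual = Q̇_C/Ẇ = 14.40/3.820 = 3.770.
In absolute terms T_C = 267.04 K and T_H = 301.15 K, so ΔT = 34.11 K.
COP_Carnot = T_C/ΔT = 267.04/34.11 = 7.829.
η_II = COP_actual/COP_Carnot = 3.770/7.829 = 0.4815.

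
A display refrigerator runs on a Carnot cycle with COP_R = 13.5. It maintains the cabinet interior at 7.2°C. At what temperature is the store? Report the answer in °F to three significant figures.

COP_R = T_C/(T_H − T_C) gives T_H − T_C = T_C/COP.
With T_C = 280.35 K, T_H = 280.35 × (1 + 1/13.5) = 301.12 K.
Converting, 301.12 K = 82.34°F.

82.3 °F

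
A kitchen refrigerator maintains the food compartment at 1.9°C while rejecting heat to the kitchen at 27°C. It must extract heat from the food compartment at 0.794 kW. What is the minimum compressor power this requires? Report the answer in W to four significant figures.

72.46 W

In absolute terms T_C = 275.05 K and T_H = 300.15 K, so ΔT = 25.10 K.
COP_Carnot = T_C/ΔT = 275.05/25.10 = 10.96.
Ẇ_min = Q̇/COP_Carnot = 0.7940/10.96 = 0.07246 kW = 72.46 W.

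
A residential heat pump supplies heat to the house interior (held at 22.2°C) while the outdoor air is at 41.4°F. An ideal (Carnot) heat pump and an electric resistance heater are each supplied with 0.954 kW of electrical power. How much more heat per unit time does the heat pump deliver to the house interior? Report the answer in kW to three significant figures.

15.6 kW

In absolute terms T_C = 278.37 K and T_H = 295.35 K, so ΔT = 16.98 K.
COP_Carnot = T_H/ΔT = 295.35/16.98 = 17.40.
The heat pump delivers Q̇_H = COP × Ẇ = 16.60 kW; the resistance heater delivers Ẇ = 0.9540 kW.
Extra = (COP − 1)·Ẇ = 15.64 kW.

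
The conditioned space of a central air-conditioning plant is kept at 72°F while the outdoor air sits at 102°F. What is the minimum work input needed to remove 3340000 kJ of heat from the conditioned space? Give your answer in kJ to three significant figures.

188000 kJ

In absolute terms T_C = 295.37 K and T_H = 312.04 K, so ΔT = 16.67 K.
The reversible limit is COP_R = T_C/ΔT = 17.72, so W_min = Q_C/COP = Q_C·ΔT/T_C.
W_min = 3340000 × 16.67/295.37 = 188500 kJ.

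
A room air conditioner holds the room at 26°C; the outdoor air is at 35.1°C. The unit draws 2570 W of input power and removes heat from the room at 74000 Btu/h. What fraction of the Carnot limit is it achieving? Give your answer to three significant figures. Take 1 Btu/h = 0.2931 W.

Converting, Q̇_C = 74000 Btu/h = 21690 W, so COP_actual = Q̇_C/Ẇ = 21690/2570 = 8.439.
In absolute terms T_C = 299.15 K and T_H = 308.25 K, so ΔT = 9.100 K.
COP_Carnot = T_C/ΔT = 299.15/9.100 = 32.87.
η_II = COP_actual/COP_Carnot = 8.439/32.87 = 0.2567.

0.257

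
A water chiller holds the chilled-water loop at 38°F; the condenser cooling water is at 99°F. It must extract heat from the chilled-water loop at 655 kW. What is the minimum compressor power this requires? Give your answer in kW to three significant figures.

80.3 kW

In absolute terms T_C = 276.48 K and T_H = 310.37 K, so ΔT = 33.89 K.
COP_Carnot = T_C/ΔT = 276.48/33.89 = 8.159.
Ẇ_min = Q̇/COP_Carnot = 655.0/8.159 = 80.28 kW.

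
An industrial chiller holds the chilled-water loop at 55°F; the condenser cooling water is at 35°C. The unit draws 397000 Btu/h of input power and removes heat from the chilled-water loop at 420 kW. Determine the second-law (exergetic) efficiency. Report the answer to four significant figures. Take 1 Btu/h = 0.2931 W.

0.2805

Converting, Q̇_C = 420.0 kW = 1433000 Btu/h, so COP_actual = Q̇_C/Ẇ = 1433000/397000 = 3.609.
In absolute terms T_C = 285.93 K and T_H = 308.15 K, so ΔT = 22.22 K.
COP_Carnot = T_C/ΔT = 285.93/22.22 = 12.87.
η_II = COP_actual/COP_Carnot = 3.609/12.87 = 0.2805.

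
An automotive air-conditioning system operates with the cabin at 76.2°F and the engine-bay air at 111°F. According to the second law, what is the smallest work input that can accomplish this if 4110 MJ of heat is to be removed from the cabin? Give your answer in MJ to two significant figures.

270 MJ

In absolute terms T_C = 297.71 K and T_H = 317.04 K, so ΔT = 19.33 K.
The reversible limit is COP_R = T_C/ΔT = 15.40, so W_min = Q_C/COP = Q_C·ΔT/T_C.
W_min = 4110 × 19.33/297.71 = 266.9 MJ.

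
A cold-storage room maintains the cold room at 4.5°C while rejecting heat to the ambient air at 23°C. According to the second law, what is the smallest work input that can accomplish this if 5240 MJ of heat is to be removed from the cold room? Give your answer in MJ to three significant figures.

In absolute terms T_C = 277.65 K and T_H = 296.15 K, so ΔT = 18.50 K.
The reversible limit is COP_R = T_C/ΔT = 15.01, so W_min = Q_C/COP = Q_C·ΔT/T_C.
W_min = 5240 × 18.50/277.65 = 349.1 MJ.

349 MJ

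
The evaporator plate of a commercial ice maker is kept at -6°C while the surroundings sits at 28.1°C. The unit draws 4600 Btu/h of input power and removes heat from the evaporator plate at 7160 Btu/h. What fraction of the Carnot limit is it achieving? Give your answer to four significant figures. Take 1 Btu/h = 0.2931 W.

0.1987

COP_actual = Q̇_C/Ẇ = 7160/4600 = 1.557.
In absolute terms T_C = 267.15 K and T_H = 301.25 K, so ΔT = 34.10 K.
COP_Carnot = T_C/ΔT = 267.15/34.10 = 7.834.
η_II = COP_actual/COP_Carnot = 1.557/7.834 = 0.1987.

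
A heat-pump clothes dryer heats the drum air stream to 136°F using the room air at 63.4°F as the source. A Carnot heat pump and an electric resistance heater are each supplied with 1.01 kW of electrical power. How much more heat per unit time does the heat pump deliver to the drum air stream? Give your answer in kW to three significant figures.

7.28 kW

In absolute terms T_C = 290.59 K and T_H = 330.93 K, so ΔT = 40.33 K.
COP_Carnot = T_H/ΔT = 330.93/40.33 = 8.205.
The heat pump delivers Q̇_H = COP × Ẇ = 8.287 kW; the resistance heater delivers Ẇ = 1.010 kW.
Extra = (COP − 1)·Ẇ = 7.277 kW.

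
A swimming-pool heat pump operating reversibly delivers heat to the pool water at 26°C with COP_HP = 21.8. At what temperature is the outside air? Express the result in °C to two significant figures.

COP_HP = T_H/(T_H − T_C) gives T_H − T_C = T_H/COP.
With T_H = 299.15 K, T_C = 299.15 × (1 − 1/21.8) = 285.43 K.
Converting, 285.43 K = 12.28°C.

12 °C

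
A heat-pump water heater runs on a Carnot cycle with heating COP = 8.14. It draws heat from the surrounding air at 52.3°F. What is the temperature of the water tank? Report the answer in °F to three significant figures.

COP_HP = T_H/(T_H − T_C) rearranges to T_H = COP·T_C/(COP − 1).
With T_C = 284.43 K, T_H = 8.14 × 284.43/7.140 = 324.26 K.
Converting, 324.26 K = 124.00°F.

124 °F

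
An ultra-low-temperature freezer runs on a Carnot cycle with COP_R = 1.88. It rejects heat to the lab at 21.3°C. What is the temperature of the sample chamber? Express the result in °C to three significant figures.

For a Carnot refrigerator COP_R = T_C/(T_H − T_C), so T_C = COP·T_H/(1 + COP).
With T_H = 294.45 K, T_C = 1.88 × 294.45/2.880 = 192.21 K.
Converting, 192.21 K = -80.94°C.

-80.9 °C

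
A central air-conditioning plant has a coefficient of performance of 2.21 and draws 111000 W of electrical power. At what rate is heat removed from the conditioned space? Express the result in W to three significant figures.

Q̇_C = COP × Ẇ = 2.21 × 111000 = 245300 W.

245000 W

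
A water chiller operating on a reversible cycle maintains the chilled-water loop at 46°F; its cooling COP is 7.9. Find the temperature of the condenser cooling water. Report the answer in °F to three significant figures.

COP_R = T_C/(T_H − T_C) gives T_H − T_C = T_C/COP.
With T_C = 280.93 K, T_H = 280.93 × (1 + 1/7.9) = 316.49 K.
Converting, 316.49 K = 110.01°F.

110 °F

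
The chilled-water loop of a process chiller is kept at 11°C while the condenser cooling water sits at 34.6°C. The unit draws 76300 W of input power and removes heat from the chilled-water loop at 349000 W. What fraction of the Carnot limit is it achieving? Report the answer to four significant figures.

0.3799

COP_actual = Q̇_C/Ẇ = 349000/76300 = 4.574.
In absolute terms T_C = 284.15 K and T_H = 307.75 K, so ΔT = 23.60 K.
COP_Carnot = T_C/ΔT = 284.15/23.60 = 12.04.
η_II = COP_actual/COP_Carnot = 4.574/12.04 = 0.3799.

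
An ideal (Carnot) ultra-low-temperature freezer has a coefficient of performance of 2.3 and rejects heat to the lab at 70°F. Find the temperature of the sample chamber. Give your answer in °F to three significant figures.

-90.5 °F

For a Carnot refrigerator COP_R = T_C/(T_H − T_C), so T_C = COP·T_H/(1 + COP).
With T_H = 294.26 K, T_C = 2.3 × 294.26/3.300 = 205.09 K.
Converting, 205.09 K = -90.51°F.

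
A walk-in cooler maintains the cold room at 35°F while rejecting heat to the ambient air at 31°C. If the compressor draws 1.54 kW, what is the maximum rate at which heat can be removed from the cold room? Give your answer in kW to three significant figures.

14.4 kW

In absolute terms T_C = 274.82 K and T_H = 304.15 K, so ΔT = 29.33 K.
COP_Carnot = T_C/ΔT = 274.82/29.33 = 9.369.
Q̇_max = COP_Carnot × Ẇ = 9.369 × 1.540 kW = 14.43 kW.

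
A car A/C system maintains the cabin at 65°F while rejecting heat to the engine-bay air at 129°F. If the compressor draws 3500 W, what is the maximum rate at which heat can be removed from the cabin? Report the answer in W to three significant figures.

In absolute terms T_C = 291.48 K and T_H = 327.04 K, so ΔT = 35.56 K.
COP_Carnot = T_C/ΔT = 291.48/35.56 = 8.198.
Q̇_max = COP_Carnot × Ẇ = 8.198 × 3500 W = 28690 W.

28700 W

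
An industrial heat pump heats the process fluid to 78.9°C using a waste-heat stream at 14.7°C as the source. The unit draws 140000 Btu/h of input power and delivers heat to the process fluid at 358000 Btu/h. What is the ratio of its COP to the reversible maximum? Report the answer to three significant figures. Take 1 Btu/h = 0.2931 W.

0.466

COP_actual = Q̇_H/Ẇ = 358000/140000 = 2.557.
In absolute terms T_C = 287.85 K and T_H = 352.05 K, so ΔT = 64.20 K.
COP_Carnot = T_H/ΔT = 352.05/64.20 = 5.484.
η_II = COP_actual/COP_Carnot = 2.557/5.484 = 0.4663.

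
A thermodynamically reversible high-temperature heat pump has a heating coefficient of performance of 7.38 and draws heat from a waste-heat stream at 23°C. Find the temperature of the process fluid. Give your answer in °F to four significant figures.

COP_HP = T_H/(T_H − T_C) rearranges to T_H = COP·T_C/(COP − 1).
With T_C = 296.15 K, T_H = 7.38 × 296.15/6.380 = 342.57 K.
Converting, 342.57 K = 156.95°F.

157.0 °F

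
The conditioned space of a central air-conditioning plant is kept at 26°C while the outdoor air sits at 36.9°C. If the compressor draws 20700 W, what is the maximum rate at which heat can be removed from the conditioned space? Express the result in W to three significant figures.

In absolute terms T_C = 299.15 K and T_H = 310.05 K, so ΔT = 10.90 K.
COP_Carnot = T_C/ΔT = 299.15/10.90 = 27.44.
Q̇_max = COP_Carnot × Ẇ = 27.44 × 20700 W = 568100 W.

568000 W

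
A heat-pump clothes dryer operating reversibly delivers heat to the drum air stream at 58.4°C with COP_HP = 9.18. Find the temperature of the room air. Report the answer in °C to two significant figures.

COP_HP = T_H/(T_H − T_C) gives T_H − T_C = T_H/COP.
With T_H = 331.55 K, T_C = 331.55 × (1 − 1/9.18) = 295.43 K.
Converting, 295.43 K = 22.28°C.

22 °C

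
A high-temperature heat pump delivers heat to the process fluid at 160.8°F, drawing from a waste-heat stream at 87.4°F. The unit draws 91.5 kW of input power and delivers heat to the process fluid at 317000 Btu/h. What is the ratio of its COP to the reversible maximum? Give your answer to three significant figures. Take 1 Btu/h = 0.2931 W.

0.120

Converting, Q̇_H = 317000 Btu/h = 92.91 kW, so COP_actual = Q̇_H/Ẇ = 92.91/91.50 = 1.015.
In absolute terms T_C = 303.93 K and T_H = 344.71 K, so ΔT = 40.78 K.
COP_Carnot = T_H/ΔT = 344.71/40.78 = 8.453.
η_II = COP_actual/COP_Carnot = 1.015/8.453 = 0.1201.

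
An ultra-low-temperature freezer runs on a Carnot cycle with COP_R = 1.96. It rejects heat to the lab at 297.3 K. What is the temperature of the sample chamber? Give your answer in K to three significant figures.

197 K

For a Carnot refrigerator COP_R = T_C/(T_H − T_C), so T_C = COP·T_H/(1 + COP).
With T_H = 297.30 K, T_C = 1.96 × 297.30/2.960 = 196.86 K.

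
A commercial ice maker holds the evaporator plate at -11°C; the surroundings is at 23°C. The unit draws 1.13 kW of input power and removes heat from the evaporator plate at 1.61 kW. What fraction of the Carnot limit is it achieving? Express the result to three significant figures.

COP_actual = Q̇_C/Ẇ = 1.610/1.130 = 1.425.
In absolute terms T_C = 262.15 K and T_H = 296.15 K, so ΔT = 34.00 K.
COP_Carnot = T_C/ΔT = 262.15/34.00 = 7.710.
η_II = COP_actual/COP_Carnot = 1.425/7.710 = 0.1848.

0.185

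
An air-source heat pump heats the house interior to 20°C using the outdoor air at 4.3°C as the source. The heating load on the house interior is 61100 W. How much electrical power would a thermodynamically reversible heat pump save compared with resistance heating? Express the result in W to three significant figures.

57800 W

In absolute terms T_C = 277.45 K and T_H = 293.15 K, so ΔT = 15.70 K.
COP_Carnot = T_H/ΔT = 293.15/15.70 = 18.67.
Resistance heating needs Ẇ_res = Q̇_H = 61100 W; the reversible heat pump needs only Ẇ_hp = Q̇_H/COP = 3272 W.
Saving = 61100 − 3272 = 57830 W.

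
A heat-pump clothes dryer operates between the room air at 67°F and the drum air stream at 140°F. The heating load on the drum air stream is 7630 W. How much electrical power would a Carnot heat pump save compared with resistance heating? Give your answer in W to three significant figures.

In absolute terms T_C = 292.59 K and T_H = 333.15 K, so ΔT = 40.56 K.
COP_Carnot = T_H/ΔT = 333.15/40.56 = 8.215.
Resistance heating needs Ẇ_res = Q̇_H = 7630 W; the reversible heat pump needs only Ẇ_hp = Q̇_H/COP = 928.8 W.
Saving = 7630 − 928.8 = 6701 W.

6700 W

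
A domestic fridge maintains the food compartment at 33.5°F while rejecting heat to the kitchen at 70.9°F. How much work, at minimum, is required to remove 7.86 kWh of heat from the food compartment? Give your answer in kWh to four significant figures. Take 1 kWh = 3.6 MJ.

0.5961 kWh

In absolute terms T_C = 273.98 K and T_H = 294.76 K, so ΔT = 20.78 K.
The reversible limit is COP_R = T_C/ΔT = 13.19, so W_min = Q_C/COP = Q_C·ΔT/T_C.
W_min = 7.860 × 20.78/273.98 = 0.5961 kWh.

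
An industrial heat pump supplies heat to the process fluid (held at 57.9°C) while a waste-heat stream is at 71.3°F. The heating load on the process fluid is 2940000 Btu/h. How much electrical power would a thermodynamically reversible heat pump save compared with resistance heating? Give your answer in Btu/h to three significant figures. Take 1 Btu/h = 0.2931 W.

2620000 Btu/h

In absolute terms T_C = 294.98 K and T_H = 331.05 K, so ΔT = 36.07 K.
COP_Carnot = T_H/ΔT = 331.05/36.07 = 9.179.
Resistance heating needs Ẇ_res = Q̇_H = 2940000 Btu/h; the reversible heat pump needs only Ẇ_hp = Q̇_H/COP = 320300 Btu/h.
Saving = 2940000 − 320300 = 2620000 Btu/h.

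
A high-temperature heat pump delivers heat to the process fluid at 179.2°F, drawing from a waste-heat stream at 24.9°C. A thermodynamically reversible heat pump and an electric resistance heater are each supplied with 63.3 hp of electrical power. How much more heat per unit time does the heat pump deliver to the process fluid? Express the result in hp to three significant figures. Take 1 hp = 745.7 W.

332 hp

In absolute terms T_C = 298.05 K and T_H = 354.93 K, so ΔT = 56.88 K.
COP_Carnot = T_H/ΔT = 354.93/56.88 = 6.240.
The heat pump delivers Q̇_H = COP × Ẇ = 395.0 hp; the resistance heater delivers Ẇ = 63.30 hp.
Extra = (COP − 1)·Ẇ = 331.7 hp.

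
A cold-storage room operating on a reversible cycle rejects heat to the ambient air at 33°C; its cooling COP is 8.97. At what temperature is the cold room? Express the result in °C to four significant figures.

For a Carnot refrigerator COP_R = T_C/(T_H − T_C), so T_C = COP·T_H/(1 + COP).
With T_H = 306.15 K, T_C = 8.97 × 306.15/9.970 = 275.44 K.
Converting, 275.44 K = 2.29°C.

2.293 °C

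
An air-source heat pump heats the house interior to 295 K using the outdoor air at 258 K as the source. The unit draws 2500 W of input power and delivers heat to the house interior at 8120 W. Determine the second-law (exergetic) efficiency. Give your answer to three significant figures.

COP_actual = Q̇_H/Ẇ = 8120/2500 = 3.248.
The reservoir spacing is ΔT = 295 − 258 = 37.00 K.
COP_Carnot = T_H/ΔT = 295.00/37.00 = 7.973.
η_II = COP_actual/COP_Carnot = 3.248/7.973 = 0.4074.

0.407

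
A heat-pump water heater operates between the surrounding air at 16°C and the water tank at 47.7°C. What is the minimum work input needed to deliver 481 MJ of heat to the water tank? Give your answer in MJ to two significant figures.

In absolute terms T_C = 289.15 K and T_H = 320.85 K, so ΔT = 31.70 K.
The reversible limit is COP_HP = T_H/ΔT = 10.12, so W_min = Q_H/COP = Q_H·ΔT/T_H.
W_min = 481.0 × 31.70/320.85 = 47.52 MJ.

48 MJ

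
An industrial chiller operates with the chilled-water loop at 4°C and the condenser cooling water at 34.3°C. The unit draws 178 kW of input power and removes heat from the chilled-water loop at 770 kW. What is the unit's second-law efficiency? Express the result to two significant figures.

0.47

COP_actual = Q̇_C/Ẇ = 770.0/178.0 = 4.326.
In absolute terms T_C = 277.15 K and T_H = 307.45 K, so ΔT = 30.30 K.
COP_Carnot = T_C/ΔT = 277.15/30.30 = 9.147.
η_II = COP_actual/COP_Carnot = 4.326/9.147 = 0.4729.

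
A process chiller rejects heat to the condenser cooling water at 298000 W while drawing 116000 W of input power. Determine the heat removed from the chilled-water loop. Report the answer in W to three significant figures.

For a cyclic device the first law requires Q̇_H = Q̇_C + Ẇ.
Q̇_C = Q̇_H − Ẇ = 182000 W.

182000 W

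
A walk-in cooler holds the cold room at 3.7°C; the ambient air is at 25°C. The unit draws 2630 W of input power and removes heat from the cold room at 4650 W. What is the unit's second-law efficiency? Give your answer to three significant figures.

COP_actual = Q̇_C/Ẇ = 4650/2630 = 1.768.
In absolute terms T_C = 276.85 K and T_H = 298.15 K, so ΔT = 21.30 K.
COP_Carnot = T_C/ΔT = 276.85/21.30 = 13.00.
η_II = COP_actual/COP_Carnot = 1.768/13.00 = 0.1360.

0.136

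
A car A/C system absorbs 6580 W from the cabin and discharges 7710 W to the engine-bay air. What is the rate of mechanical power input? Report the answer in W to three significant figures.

For a cyclic device the first law requires Q̇_H = Q̇_C + Ẇ.
Ẇ = Q̇_H − Q̇_C = 1130 W.

1130 W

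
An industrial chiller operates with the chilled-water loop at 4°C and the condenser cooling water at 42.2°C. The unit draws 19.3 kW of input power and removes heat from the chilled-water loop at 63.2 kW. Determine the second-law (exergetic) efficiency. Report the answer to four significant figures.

COP_actual = Q̇_C/Ẇ = 63.20/19.30 = 3.275.
In absolute terms T_C = 277.15 K and T_H = 315.35 K, so ΔT = 38.20 K.
COP_Carnot = T_C/ΔT = 277.15/38.20 = 7.255.
η_II = COP_actual/COP_Carnot = 3.275/7.255 = 0.4513.

0.4513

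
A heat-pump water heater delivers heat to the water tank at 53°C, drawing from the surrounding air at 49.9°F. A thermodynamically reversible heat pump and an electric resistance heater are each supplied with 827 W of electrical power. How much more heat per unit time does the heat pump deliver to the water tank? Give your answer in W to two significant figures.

5400 W

In absolute terms T_C = 283.09 K and T_H = 326.15 K, so ΔT = 43.06 K.
COP_Carnot = T_H/ΔT = 326.15/43.06 = 7.575.
The heat pump delivers Q̇_H = COP × Ẇ = 6265 W; the resistance heater delivers Ẇ = 827.0 W.
Extra = (COP − 1)·Ẇ = 5438 W.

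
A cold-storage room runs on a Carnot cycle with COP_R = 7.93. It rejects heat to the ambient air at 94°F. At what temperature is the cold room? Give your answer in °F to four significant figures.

32.00 °F

For a Carnot refrigerator COP_R = T_C/(T_H − T_C), so T_C = COP·T_H/(1 + COP).
With T_H = 307.59 K, T_C = 7.93 × 307.59/8.930 = 273.15 K.
Converting, 273.15 K = 32.00°F.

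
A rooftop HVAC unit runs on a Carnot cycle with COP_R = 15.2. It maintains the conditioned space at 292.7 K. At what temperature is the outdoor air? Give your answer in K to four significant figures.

312.0 K

COP_R = T_C/(T_H − T_C) gives T_H − T_C = T_C/COP.
With T_C = 292.70 K, T_H = 292.70 × (1 + 1/15.2) = 311.96 K.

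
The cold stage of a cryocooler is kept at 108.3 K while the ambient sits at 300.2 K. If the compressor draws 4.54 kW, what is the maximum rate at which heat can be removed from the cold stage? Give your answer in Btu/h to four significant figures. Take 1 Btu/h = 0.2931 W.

The reservoir spacing is ΔT = 300.2 − 108.3 = 191.9 K.
COP_Carnot = T_C/ΔT = 108.30/191.9 = 0.5644.
Q̇_max = COP_Carnot × Ẇ = 0.5644 × 4.540 kW = 2.562 kW = 8742 Btu/h.

8742 Btu/h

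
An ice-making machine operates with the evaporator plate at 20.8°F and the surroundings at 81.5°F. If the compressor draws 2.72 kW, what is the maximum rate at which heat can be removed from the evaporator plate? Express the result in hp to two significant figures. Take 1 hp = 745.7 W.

In absolute terms T_C = 266.93 K and T_H = 300.65 K, so ΔT = 33.72 K.
COP_Carnot = T_C/ΔT = 266.93/33.72 = 7.915.
Q̇_max = COP_Carnot × Ẇ = 7.915 × 2.720 kW = 21.53 kW = 28.87 hp.

29 hp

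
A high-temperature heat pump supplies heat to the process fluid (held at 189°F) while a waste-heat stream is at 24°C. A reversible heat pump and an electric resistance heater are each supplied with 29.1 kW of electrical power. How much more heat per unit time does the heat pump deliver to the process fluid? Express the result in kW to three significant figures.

In absolute terms T_C = 297.15 K and T_H = 360.37 K, so ΔT = 63.22 K.
COP_Carnot = T_H/ΔT = 360.37/63.22 = 5.700.
The heat pump delivers Q̇_H = COP × Ẇ = 165.9 kW; the resistance heater delivers Ẇ = 29.10 kW.
Extra = (COP − 1)·Ẇ = 136.8 kW.

137 kW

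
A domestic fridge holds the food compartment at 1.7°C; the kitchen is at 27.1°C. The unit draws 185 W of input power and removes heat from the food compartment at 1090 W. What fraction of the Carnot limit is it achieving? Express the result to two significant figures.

0.54

COP_actual = Q̇_C/Ẇ = 1090/185.0 = 5.892.
In absolute terms T_C = 274.85 K and T_H = 300.25 K, so ΔT = 25.40 K.
COP_Carnot = T_C/ΔT = 274.85/25.40 = 10.82.
η_II = COP_actual/COP_Carnot = 5.892/10.82 = 0.5445.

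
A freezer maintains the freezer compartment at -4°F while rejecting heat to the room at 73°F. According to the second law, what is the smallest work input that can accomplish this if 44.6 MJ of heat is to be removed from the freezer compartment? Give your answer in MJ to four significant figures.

7.537 MJ

In absolute terms T_C = 253.15 K and T_H = 295.93 K, so ΔT = 42.78 K.
The reversible limit is COP_R = T_C/ΔT = 5.918, so W_min = Q_C/COP = Q_C·ΔT/T_C.
W_min = 44.60 × 42.78/253.15 = 7.537 MJ.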